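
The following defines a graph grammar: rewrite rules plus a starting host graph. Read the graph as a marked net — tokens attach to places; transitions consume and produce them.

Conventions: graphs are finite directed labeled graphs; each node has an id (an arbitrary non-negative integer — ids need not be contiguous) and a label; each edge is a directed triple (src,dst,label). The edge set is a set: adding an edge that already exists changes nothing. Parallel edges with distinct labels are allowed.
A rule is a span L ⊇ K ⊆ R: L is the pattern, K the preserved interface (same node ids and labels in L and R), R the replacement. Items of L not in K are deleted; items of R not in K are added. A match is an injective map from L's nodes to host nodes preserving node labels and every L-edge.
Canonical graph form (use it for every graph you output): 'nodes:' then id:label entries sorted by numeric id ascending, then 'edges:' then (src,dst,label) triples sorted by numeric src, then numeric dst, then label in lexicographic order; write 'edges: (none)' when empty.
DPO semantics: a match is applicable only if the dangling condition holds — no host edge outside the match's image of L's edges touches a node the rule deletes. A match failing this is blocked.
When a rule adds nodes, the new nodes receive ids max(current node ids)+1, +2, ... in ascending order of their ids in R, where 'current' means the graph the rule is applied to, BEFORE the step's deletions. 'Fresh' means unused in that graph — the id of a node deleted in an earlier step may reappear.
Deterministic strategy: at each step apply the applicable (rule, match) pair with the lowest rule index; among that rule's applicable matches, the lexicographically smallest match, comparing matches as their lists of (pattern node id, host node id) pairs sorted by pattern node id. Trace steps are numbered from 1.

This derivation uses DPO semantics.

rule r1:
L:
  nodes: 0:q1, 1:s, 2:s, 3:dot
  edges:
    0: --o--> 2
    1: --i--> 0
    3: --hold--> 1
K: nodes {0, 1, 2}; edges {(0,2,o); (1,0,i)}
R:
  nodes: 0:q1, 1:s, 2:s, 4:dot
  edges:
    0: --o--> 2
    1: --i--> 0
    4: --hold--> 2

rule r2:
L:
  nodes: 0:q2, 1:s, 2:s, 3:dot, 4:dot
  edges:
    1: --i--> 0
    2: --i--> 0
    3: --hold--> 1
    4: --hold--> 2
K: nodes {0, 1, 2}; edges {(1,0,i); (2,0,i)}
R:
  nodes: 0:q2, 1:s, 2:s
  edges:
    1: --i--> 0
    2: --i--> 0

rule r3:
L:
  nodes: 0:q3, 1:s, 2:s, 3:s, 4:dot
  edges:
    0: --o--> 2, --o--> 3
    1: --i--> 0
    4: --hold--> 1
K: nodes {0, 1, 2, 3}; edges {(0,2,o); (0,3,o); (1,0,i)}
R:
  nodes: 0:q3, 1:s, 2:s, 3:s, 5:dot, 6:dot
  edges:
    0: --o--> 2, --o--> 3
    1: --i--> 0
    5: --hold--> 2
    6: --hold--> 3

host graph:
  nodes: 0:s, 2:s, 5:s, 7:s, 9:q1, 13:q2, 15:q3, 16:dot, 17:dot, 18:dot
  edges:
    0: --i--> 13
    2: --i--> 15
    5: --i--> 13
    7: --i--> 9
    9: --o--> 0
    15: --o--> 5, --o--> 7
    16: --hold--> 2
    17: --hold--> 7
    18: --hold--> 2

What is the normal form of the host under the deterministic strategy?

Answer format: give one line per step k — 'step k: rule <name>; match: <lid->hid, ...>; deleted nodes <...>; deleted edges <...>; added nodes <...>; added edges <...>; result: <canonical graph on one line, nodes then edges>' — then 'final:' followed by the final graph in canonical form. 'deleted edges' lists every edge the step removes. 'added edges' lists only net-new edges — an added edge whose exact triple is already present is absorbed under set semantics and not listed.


step 1: rule r1; match: 0->9, 1->7, 2->0, 3->17; deleted nodes 17; deleted edges (17,7,hold); added nodes 19; added edges (19,0,hold); result: nodes: 0:s, 2:s, 5:s, 7:s, 9:q1, 13:q2, 15:q3, 16:dot, 18:dot, 19:dot edges: (0,13,i); (2,15,i); (5,13,i); (7,9,i); (9,0,o); (15,5,o); (15,7,o); (16,2,hold); (18,2,hold); (19,0,hold)
step 2: rule r3; match: 0->15, 1->2, 2->5, 3->7, 4->16; deleted nodes 16; deleted edges (16,2,hold); added nodes 20, 21; added edges (20,5,hold); (21,7,hold); result: nodes: 0:s, 2:s, 5:s, 7:s, 9:q1, 13:q2, 15:q3, 18:dot, 19:dot, 20:dot, 21:dot edges: (0,13,i); (2,15,i); (5,13,i); (7,9,i); (9,0,o); (15,5,o); (15,7,o); (18,2,hold); (19,0,hold); (20,5,hold); (21,7,hold)
step 3: rule r1; match: 0->9, 1->7, 2->0, 3->21; deleted nodes 21; deleted edges (21,7,hold); added nodes 22; added edges (22,0,hold); result: nodes: 0:s, 2:s, 5:s, 7:s, 9:q1, 13:q2, 15:q3, 18:dot, 19:dot, 20:dot, 22:dot edges: (0,13,i); (2,15,i); (5,13,i); (7,9,i); (9,0,o); (15,5,o); (15,7,o); (18,2,hold); (19,0,hold); (20,5,hold); (22,0,hold)
step 4: rule r2; match: 0->13, 1->0, 2->5, 3->19, 4->20; deleted nodes 19, 20; deleted edges (19,0,hold); (20,5,hold); added nodes (none); added edges (none); result: nodes: 0:s, 2:s, 5:s, 7:s, 9:q1, 13:q2, 15:q3, 18:dot, 22:dot edges: (0,13,i); (2,15,i); (5,13,i); (7,9,i); (9,0,o); (15,5,o); (15,7,o); (18,2,hold); (22,0,hold)
step 5: rule r3; match: 0->15, 1->2, 2->5, 3->7, 4->18; deleted nodes 18; deleted edges (18,2,hold); added nodes 23, 24; added edges (23,5,hold); (24,7,hold); result: nodes: 0:s, 2:s, 5:s, 7:s, 9:q1, 13:q2, 15:q3, 22:dot, 23:dot, 24:dot edges: (0,13,i); (2,15,i); (5,13,i); (7,9,i); (9,0,o); (15,5,o); (15,7,o); (22,0,hold); (23,5,hold); (24,7,hold)
step 6: rule r1; match: 0->9, 1->7, 2->0, 3->24; deleted nodes 24; deleted edges (24,7,hold); added nodes 25; added edges (25,0,hold); result: nodes: 0:s, 2:s, 5:s, 7:s, 9:q1, 13:q2, 15:q3, 22:dot, 23:dot, 25:dot edges: (0,13,i); (2,15,i); (5,13,i); (7,9,i); (9,0,o); (15,5,o); (15,7,o); (22,0,hold); (23,5,hold); (25,0,hold)
step 7: rule r2; match: 0->13, 1->0, 2->5, 3->22, 4->23; deleted nodes 22, 23; deleted edges (22,0,hold); (23,5,hold); added nodes (none); added edges (none); result: nodes: 0:s, 2:s, 5:s, 7:s, 9:q1, 13:q2, 15:q3, 25:dot edges: (0,13,i); (2,15,i); (5,13,i); (7,9,i); (9,0,o); (15,5,o); (15,7,o); (25,0,hold)
final:
nodes: 0:s, 2:s, 5:s, 7:s, 9:q1, 13:q2, 15:q3, 25:dot
edges: (0,13,i); (2,15,i); (5,13,i); (7,9,i); (9,0,o); (15,5,o); (15,7,o); (25,0,hold)


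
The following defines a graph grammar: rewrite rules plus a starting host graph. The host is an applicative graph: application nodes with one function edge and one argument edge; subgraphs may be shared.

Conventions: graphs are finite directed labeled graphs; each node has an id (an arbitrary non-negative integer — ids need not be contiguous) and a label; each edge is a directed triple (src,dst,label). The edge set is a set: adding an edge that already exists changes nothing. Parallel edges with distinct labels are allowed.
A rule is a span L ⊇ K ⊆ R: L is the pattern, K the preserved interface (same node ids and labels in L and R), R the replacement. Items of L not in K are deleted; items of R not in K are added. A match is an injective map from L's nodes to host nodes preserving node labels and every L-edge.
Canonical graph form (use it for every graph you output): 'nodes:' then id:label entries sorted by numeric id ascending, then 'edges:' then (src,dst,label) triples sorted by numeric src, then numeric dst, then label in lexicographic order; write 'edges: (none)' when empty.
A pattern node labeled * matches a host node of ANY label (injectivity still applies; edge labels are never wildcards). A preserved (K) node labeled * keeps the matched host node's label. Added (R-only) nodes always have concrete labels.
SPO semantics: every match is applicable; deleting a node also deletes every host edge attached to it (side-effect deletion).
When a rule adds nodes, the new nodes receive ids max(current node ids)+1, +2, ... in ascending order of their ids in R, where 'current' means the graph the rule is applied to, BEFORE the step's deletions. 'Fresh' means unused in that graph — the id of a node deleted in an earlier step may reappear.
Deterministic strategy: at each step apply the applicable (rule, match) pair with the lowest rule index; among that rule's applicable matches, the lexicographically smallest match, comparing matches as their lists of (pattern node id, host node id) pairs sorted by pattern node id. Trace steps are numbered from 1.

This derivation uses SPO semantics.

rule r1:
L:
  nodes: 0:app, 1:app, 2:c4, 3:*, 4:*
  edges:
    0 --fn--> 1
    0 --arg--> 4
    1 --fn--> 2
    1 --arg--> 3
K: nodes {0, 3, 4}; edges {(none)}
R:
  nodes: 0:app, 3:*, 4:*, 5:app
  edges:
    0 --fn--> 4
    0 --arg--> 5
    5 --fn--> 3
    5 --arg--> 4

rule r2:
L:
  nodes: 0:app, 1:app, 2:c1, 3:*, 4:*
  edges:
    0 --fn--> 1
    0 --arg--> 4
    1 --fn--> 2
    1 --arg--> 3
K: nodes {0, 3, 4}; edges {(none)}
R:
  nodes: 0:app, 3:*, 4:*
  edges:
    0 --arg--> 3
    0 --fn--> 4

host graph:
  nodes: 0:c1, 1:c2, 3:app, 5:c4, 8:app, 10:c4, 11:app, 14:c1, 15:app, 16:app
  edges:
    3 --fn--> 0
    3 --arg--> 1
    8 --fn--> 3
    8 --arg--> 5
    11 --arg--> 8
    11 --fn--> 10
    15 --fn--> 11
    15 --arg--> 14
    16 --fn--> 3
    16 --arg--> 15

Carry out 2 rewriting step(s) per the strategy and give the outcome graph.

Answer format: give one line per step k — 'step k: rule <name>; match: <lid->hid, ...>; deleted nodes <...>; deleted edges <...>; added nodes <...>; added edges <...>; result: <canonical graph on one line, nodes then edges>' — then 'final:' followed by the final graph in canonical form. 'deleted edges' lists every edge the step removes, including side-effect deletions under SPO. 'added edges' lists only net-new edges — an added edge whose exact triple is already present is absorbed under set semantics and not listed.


step 1: rule r1; match: 0->15, 1->11, 2->10, 3->8, 4->14; deleted nodes 10, 11; deleted edges (11,8,arg); (11,10,fn); (15,11,fn); (15,14,arg); added nodes 17; added edges (15,14,fn); (15,17,arg); (17,8,fn); (17,14,arg); result: nodes: 0:c1, 1:c2, 3:app, 5:c4, 8:app, 14:c1, 15:app, 16:app, 17:app edges: (3,0,fn); (3,1,arg); (8,3,fn); (8,5,arg); (15,14,fn); (15,17,arg); (16,3,fn); (16,15,arg); (17,8,fn); (17,14,arg)
step 2: rule r2; match: 0->8, 1->3, 2->0, 3->1, 4->5; deleted nodes 0, 3; deleted edges (3,0,fn); (3,1,arg); (8,3,fn); (8,5,arg); (16,3,fn); added nodes (none); added edges (8,1,arg); (8,5,fn); result: nodes: 1:c2, 5:c4, 8:app, 14:c1, 15:app, 16:app, 17:app edges: (8,1,arg); (8,5,fn); (15,14,fn); (15,17,arg); (16,15,arg); (17,8,fn); (17,14,arg)
final:
nodes: 1:c2, 5:c4, 8:app, 14:c1, 15:app, 16:app, 17:app
edges: (8,1,arg); (8,5,fn); (15,14,fn); (15,17,arg); (16,15,arg); (17,8,fn); (17,14,arg)


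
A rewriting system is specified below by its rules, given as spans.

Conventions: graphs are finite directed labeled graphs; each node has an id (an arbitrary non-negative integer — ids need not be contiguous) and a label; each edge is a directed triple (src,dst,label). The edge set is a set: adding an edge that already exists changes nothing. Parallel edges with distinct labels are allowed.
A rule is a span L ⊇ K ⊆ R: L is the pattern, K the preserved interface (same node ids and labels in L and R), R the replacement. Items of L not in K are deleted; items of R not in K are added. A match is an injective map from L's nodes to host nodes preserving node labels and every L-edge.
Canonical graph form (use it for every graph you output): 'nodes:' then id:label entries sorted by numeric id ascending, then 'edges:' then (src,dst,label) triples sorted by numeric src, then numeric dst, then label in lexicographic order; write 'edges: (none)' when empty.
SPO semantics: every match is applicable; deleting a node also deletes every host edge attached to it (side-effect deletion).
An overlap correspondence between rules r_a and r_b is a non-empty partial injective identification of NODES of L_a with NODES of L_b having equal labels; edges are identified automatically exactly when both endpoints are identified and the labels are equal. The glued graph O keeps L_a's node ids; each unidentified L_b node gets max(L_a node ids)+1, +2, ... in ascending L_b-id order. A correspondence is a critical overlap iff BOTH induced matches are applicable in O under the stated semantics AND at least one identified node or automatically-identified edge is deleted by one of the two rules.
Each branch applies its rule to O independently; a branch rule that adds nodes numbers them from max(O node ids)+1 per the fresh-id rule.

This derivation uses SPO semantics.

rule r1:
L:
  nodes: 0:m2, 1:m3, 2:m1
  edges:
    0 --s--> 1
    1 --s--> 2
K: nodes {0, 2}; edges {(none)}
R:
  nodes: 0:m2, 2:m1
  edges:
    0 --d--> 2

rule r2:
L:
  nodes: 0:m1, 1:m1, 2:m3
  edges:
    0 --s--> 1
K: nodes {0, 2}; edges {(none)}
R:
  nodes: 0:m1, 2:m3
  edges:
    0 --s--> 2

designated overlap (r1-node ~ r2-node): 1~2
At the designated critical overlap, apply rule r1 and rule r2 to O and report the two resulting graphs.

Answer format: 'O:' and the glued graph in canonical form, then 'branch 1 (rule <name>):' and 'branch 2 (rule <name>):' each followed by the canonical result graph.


O:
nodes: 0:m2, 1:m3, 2:m1, 3:m1, 4:m1
edges: (0,1,s); (1,2,s); (3,4,s)
branch 1 (rule r1):
nodes: 0:m2, 2:m1, 3:m1, 4:m1
edges: (0,2,d); (3,4,s)
branch 2 (rule r2):
nodes: 0:m2, 1:m3, 2:m1, 3:m1
edges: (0,1,s); (1,2,s); (3,1,s)


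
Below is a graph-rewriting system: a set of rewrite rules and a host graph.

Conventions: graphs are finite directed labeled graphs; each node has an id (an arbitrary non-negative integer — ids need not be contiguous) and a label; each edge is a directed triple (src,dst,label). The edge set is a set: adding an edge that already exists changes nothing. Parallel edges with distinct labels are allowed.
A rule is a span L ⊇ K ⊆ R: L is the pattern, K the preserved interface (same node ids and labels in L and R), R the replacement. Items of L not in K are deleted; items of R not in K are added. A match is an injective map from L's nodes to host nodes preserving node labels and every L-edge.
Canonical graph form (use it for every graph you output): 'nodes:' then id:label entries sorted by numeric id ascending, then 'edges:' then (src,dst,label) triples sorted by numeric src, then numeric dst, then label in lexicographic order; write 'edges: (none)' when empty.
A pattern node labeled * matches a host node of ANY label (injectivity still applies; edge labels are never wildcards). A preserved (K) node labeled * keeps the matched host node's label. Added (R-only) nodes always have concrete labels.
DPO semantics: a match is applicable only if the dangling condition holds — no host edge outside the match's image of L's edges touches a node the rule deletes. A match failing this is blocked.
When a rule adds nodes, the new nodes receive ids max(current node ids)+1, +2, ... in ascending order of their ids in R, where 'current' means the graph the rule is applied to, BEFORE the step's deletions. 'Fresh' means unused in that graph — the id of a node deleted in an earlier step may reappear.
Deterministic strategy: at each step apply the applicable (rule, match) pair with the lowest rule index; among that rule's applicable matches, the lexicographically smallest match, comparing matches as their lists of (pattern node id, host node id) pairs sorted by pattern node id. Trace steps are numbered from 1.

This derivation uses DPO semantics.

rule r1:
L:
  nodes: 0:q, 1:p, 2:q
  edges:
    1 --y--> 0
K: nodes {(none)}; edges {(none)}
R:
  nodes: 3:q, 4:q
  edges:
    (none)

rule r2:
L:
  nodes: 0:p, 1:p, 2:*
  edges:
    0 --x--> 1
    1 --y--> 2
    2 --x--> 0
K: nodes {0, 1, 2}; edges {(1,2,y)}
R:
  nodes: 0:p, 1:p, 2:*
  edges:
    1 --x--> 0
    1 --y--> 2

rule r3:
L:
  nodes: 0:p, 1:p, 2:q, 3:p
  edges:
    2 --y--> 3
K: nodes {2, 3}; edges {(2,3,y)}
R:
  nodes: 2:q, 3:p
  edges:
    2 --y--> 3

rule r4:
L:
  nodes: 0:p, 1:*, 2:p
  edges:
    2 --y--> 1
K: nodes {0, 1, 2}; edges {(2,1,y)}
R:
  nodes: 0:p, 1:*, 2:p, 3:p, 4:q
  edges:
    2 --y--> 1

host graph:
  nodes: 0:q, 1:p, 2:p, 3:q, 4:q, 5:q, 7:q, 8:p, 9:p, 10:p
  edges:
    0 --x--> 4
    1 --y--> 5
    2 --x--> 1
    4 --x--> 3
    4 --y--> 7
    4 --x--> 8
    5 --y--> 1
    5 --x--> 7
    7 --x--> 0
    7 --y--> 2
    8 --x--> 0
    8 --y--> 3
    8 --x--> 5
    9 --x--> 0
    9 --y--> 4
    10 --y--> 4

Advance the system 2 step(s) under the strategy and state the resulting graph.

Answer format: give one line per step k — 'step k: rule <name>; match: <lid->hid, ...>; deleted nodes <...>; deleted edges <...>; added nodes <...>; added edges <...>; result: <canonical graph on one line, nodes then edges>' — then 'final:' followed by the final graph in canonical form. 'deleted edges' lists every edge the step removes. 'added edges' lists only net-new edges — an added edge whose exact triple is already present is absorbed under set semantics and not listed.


step 1: rule r4; match: 0->1, 1->3, 2->8; deleted nodes (none); deleted edges (none); added nodes 11, 12; added edges (none); result: nodes: 0:q, 1:p, 2:p, 3:q, 4:q, 5:q, 7:q, 8:p, 9:p, 10:p, 11:p, 12:q edges: (0,4,x); (1,5,y); (2,1,x); (4,3,x); (4,7,y); (4,8,x); (5,1,y); (5,7,x); (7,0,x); (7,2,y); (8,0,x); (8,3,y); (8,5,x); (9,0,x); (9,4,y); (10,4,y)
step 2: rule r4; match: 0->1, 1->3, 2->8; deleted nodes (none); deleted edges (none); added nodes 13, 14; added edges (none); result: nodes: 0:q, 1:p, 2:p, 3:q, 4:q, 5:q, 7:q, 8:p, 9:p, 10:p, 11:p, 12:q, 13:p, 14:q edges: (0,4,x); (1,5,y); (2,1,x); (4,3,x); (4,7,y); (4,8,x); (5,1,y); (5,7,x); (7,0,x); (7,2,y); (8,0,x); (8,3,y); (8,5,x); (9,0,x); (9,4,y); (10,4,y)
final:
nodes: 0:q, 1:p, 2:p, 3:q, 4:q, 5:q, 7:q, 8:p, 9:p, 10:p, 11:p, 12:q, 13:p, 14:q
edges: (0,4,x); (1,5,y); (2,1,x); (4,3,x); (4,7,y); (4,8,x); (5,1,y); (5,7,x); (7,0,x); (7,2,y); (8,0,x); (8,3,y); (8,5,x); (9,0,x); (9,4,y); (10,4,y)


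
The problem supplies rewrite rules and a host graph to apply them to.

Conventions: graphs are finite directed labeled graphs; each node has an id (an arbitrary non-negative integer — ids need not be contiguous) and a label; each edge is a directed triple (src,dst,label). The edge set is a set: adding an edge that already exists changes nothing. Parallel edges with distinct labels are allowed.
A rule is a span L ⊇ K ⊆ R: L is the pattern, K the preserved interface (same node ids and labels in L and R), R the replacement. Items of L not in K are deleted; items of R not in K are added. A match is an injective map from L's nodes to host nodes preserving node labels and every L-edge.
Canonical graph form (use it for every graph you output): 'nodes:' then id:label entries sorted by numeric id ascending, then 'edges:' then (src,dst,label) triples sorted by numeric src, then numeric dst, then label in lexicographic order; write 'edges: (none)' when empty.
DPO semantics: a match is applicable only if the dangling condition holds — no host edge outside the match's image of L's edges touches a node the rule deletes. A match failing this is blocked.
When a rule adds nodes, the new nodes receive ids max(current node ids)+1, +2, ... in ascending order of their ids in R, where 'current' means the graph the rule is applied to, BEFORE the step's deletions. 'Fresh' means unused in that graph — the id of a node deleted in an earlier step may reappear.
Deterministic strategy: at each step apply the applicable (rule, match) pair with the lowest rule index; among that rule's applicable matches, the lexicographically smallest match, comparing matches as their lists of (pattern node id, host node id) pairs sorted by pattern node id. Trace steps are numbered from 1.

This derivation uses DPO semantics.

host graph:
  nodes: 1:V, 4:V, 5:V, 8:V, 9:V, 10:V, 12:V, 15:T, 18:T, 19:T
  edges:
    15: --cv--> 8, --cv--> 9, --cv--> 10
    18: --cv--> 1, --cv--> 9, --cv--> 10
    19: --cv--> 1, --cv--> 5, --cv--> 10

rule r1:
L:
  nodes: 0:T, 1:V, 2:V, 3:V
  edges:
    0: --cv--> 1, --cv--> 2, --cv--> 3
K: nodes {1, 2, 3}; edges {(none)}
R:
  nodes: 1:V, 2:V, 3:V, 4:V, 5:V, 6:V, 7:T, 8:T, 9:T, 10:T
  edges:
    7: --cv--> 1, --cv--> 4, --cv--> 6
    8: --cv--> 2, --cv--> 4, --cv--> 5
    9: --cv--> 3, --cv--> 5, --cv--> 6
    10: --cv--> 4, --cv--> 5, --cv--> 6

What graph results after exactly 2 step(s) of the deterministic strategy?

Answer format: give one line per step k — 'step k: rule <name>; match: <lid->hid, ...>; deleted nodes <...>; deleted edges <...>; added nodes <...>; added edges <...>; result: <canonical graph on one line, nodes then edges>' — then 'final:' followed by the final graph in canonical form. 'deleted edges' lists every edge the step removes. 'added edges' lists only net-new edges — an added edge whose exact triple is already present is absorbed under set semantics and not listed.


step 1: rule r1; match: 0->15, 1->8, 2->9, 3->10; deleted nodes 15; deleted edges (15,8,cv); (15,9,cv); (15,10,cv); added nodes 20, 21, 22, 23, 24, 25, 26; added edges (23,8,cv); (23,20,cv); (23,22,cv); (24,9,cv); (24,20,cv); (24,21,cv); (25,10,cv); (25,21,cv); (25,22,cv); (26,20,cv); (26,21,cv); (26,22,cv); result: nodes: 1:V, 4:V, 5:V, 8:V, 9:V, 10:V, 12:V, 18:T, 19:T, 20:V, 21:V, 22:V, 23:T, 24:T, 25:T, 26:T edges: (18,1,cv); (18,9,cv); (18,10,cv); (19,1,cv); (19,5,cv); (19,10,cv); (23,8,cv); (23,20,cv); (23,22,cv); (24,9,cv); (24,20,cv); (24,21,cv); (25,10,cv); (25,21,cv); (25,22,cv); (26,20,cv); (26,21,cv); (26,22,cv)
step 2: rule r1; match: 0->18, 1->1, 2->9, 3->10; deleted nodes 18; deleted edges (18,1,cv); (18,9,cv); (18,10,cv); added nodes 27, 28, 29, 30, 31, 32, 33; added edges (30,1,cv); (30,27,cv); (30,29,cv); (31,9,cv); (31,27,cv); (31,28,cv); (32,10,cv); (32,28,cv); (32,29,cv); (33,27,cv); (33,28,cv); (33,29,cv); result: nodes: 1:V, 4:V, 5:V, 8:V, 9:V, 10:V, 12:V, 19:T, 20:V, 21:V, 22:V, 23:T, 24:T, 25:T, 26:T, 27:V, 28:V, 29:V, 30:T, 31:T, 32:T, 33:T edges: (19,1,cv); (19,5,cv); (19,10,cv); (23,8,cv); (23,20,cv); (23,22,cv); (24,9,cv); (24,20,cv); (24,21,cv); (25,10,cv); (25,21,cv); (25,22,cv); (26,20,cv); (26,21,cv); (26,22,cv); (30,1,cv); (30,27,cv); (30,29,cv); (31,9,cv); (31,27,cv); (31,28,cv); (32,10,cv); (32,28,cv); (32,29,cv); (33,27,cv); (33,28,cv); (33,29,cv)
final:
nodes: 1:V, 4:V, 5:V, 8:V, 9:V, 10:V, 12:V, 19:T, 20:V, 21:V, 22:V, 23:T, 24:T, 25:T, 26:T, 27:V, 28:V, 29:V, 30:T, 31:T, 32:T, 33:T
edges: (19,1,cv); (19,5,cv); (19,10,cv); (23,8,cv); (23,20,cv); (23,22,cv); (24,9,cv); (24,20,cv); (24,21,cv); (25,10,cv); (25,21,cv); (25,22,cv); (26,20,cv); (26,21,cv); (26,22,cv); (30,1,cv); (30,27,cv); (30,29,cv); (31,9,cv); (31,27,cv); (31,28,cv); (32,10,cv); (32,28,cv); (32,29,cv); (33,27,cv); (33,28,cv); (33,29,cv)


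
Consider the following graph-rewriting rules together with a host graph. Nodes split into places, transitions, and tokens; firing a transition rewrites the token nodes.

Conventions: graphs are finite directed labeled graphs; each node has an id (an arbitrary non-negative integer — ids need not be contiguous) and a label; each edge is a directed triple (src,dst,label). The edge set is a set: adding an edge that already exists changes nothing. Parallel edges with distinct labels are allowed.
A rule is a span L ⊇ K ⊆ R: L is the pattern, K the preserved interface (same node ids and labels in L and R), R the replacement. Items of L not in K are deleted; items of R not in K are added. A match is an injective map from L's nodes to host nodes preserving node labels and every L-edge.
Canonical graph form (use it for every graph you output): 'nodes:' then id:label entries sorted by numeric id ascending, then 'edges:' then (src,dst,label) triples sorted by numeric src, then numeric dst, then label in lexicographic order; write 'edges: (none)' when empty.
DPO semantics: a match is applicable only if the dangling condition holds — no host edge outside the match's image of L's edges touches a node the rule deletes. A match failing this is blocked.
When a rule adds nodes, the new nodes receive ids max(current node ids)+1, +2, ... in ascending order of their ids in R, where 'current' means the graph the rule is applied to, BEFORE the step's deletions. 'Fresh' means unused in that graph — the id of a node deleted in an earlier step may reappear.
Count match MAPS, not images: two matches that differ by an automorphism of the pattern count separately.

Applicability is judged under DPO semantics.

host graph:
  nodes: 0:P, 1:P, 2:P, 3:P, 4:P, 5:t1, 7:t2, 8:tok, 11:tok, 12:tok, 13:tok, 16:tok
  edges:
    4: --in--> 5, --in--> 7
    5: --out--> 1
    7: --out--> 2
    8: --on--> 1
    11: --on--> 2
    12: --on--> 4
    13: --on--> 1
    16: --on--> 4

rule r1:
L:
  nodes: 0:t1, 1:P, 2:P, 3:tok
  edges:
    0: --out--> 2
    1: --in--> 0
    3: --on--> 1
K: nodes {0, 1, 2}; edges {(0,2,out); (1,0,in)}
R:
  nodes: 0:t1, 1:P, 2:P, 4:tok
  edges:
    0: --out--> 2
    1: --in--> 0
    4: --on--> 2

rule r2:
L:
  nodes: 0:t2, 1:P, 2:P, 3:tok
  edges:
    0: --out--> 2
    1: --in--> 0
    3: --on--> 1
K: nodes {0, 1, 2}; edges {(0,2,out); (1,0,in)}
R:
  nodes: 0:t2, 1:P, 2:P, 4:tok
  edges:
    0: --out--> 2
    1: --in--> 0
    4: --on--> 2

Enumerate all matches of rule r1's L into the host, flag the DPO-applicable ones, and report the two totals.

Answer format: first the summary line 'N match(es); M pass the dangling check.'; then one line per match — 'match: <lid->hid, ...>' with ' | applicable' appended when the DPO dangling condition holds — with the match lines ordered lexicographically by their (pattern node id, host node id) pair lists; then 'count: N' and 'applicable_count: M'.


2 match(es); 2 pass the dangling check.
match: 0->5, 1->4, 2->1, 3->12 | applicable
match: 0->5, 1->4, 2->1, 3->16 | applicable
count: 2
applicable_count: 2


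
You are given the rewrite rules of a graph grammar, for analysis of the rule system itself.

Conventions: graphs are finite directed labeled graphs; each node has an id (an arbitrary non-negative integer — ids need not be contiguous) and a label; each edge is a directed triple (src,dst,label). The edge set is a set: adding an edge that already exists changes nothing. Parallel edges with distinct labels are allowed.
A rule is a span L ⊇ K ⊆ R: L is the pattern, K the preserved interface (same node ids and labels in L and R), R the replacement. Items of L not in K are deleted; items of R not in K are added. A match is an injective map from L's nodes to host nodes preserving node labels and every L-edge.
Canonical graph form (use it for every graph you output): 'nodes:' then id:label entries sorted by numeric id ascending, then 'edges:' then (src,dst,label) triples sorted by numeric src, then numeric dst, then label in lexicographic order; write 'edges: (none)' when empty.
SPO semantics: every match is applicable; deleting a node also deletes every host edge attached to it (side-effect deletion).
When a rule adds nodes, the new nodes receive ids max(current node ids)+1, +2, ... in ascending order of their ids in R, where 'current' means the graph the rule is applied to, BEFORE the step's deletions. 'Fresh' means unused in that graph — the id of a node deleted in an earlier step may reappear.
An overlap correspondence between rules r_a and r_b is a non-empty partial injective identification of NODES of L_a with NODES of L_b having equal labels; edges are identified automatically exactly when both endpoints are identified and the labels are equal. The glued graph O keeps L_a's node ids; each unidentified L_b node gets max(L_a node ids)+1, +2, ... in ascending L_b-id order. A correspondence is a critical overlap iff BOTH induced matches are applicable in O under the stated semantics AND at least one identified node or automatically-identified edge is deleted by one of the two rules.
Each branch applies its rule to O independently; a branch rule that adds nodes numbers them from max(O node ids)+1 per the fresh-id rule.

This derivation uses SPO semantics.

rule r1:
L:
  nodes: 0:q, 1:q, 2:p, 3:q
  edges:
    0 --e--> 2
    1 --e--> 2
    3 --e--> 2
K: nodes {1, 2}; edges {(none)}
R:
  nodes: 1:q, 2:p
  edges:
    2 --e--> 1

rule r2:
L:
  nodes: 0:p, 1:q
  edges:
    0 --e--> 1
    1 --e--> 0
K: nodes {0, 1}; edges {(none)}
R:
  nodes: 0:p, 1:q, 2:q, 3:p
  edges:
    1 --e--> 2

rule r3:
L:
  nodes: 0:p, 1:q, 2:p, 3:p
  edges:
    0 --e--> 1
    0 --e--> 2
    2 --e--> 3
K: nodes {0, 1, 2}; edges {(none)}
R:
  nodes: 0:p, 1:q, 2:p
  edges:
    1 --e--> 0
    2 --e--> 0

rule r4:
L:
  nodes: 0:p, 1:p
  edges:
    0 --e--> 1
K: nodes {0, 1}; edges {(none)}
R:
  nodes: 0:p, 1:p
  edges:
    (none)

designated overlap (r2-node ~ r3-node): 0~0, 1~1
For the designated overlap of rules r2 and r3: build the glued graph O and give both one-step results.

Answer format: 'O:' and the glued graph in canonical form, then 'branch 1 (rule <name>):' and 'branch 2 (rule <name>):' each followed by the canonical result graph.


O:
nodes: 0:p, 1:q, 2:p, 3:p
edges: (0,1,e); (0,2,e); (1,0,e); (2,3,e)
branch 1 (rule r2):
nodes: 0:p, 1:q, 2:p, 3:p, 4:q, 5:p
edges: (0,2,e); (1,4,e); (2,3,e)
branch 2 (rule r3):
nodes: 0:p, 1:q, 2:p
edges: (1,0,e); (2,0,e)


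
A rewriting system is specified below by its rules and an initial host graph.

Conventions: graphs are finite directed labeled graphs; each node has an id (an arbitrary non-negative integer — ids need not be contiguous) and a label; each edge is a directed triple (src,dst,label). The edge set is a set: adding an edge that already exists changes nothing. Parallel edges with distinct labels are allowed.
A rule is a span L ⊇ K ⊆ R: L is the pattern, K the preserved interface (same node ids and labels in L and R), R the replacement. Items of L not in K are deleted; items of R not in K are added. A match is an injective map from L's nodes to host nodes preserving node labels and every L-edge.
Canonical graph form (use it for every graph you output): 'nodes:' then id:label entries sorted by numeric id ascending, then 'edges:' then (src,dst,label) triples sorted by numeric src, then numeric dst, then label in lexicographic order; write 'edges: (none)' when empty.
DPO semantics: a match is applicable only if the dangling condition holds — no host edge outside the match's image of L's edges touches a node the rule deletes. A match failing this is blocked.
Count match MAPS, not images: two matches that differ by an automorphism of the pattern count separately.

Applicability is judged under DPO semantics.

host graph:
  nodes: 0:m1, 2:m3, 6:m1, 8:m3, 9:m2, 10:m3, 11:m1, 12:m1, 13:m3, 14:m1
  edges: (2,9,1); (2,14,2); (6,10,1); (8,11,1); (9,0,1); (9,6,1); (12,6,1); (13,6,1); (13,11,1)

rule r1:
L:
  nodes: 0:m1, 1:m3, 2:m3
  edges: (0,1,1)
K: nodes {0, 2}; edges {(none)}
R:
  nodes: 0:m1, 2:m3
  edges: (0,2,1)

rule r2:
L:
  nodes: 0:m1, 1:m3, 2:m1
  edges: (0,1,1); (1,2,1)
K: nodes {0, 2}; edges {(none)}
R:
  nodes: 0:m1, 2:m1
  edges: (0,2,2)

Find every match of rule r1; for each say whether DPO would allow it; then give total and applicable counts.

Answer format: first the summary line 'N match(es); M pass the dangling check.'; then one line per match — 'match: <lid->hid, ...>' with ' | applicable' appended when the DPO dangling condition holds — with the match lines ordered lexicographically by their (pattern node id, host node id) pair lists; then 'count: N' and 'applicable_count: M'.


3 match(es); 3 pass the dangling check.
match: 0->6, 1->10, 2->2 | applicable
match: 0->6, 1->10, 2->8 | applicable
match: 0->6, 1->10, 2->13 | applicable
count: 3
applicable_count: 3


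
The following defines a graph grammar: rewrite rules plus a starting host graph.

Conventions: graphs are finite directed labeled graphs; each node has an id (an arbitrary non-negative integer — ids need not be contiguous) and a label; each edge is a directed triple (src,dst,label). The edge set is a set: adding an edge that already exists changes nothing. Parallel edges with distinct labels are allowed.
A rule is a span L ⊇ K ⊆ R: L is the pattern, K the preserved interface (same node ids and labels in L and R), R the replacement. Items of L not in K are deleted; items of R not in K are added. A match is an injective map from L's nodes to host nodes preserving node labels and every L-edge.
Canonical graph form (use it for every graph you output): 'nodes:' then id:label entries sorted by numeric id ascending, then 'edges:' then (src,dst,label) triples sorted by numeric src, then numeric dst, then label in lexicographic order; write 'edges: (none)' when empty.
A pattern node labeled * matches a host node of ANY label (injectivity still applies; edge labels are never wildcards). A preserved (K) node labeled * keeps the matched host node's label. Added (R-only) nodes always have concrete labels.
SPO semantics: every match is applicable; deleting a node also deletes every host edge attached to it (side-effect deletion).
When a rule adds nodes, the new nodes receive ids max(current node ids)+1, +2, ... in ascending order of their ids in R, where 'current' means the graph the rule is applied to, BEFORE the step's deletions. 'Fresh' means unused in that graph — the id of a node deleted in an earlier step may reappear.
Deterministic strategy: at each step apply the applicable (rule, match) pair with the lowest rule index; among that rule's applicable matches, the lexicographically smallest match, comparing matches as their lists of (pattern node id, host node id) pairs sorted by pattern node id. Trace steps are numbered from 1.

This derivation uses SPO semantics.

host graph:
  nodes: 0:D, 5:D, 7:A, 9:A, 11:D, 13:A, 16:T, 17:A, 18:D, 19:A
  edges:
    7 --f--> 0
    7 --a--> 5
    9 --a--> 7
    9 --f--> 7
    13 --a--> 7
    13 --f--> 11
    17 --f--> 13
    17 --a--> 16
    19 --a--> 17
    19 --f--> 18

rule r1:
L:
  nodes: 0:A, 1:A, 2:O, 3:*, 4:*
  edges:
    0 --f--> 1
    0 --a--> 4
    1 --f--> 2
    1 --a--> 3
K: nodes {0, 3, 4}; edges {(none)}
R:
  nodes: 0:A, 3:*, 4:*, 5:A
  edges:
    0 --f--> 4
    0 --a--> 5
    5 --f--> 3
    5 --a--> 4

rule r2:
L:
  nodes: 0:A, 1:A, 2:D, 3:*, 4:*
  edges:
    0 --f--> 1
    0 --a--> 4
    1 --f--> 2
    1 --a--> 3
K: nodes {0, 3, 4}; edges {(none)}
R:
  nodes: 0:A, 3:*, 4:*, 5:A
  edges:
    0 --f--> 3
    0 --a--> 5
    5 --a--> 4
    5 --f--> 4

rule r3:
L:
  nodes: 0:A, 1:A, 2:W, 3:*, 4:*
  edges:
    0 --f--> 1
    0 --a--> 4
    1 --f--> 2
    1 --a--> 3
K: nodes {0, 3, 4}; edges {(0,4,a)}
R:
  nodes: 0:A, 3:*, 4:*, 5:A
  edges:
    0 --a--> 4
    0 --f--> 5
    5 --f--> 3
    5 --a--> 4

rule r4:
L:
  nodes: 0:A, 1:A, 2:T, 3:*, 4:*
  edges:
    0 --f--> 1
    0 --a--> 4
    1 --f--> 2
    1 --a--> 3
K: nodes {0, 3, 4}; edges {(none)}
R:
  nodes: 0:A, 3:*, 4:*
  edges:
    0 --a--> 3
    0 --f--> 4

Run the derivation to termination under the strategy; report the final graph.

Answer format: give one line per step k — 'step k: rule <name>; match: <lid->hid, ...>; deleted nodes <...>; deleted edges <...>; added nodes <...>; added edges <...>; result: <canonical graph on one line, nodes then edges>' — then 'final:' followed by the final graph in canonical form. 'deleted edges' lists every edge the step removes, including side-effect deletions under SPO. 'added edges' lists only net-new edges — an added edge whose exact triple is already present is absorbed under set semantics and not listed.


step 1: rule r2; match: 0->17, 1->13, 2->11, 3->7, 4->16; deleted nodes 11, 13; deleted edges (13,7,a); (13,11,f); (17,13,f); (17,16,a); added nodes 20; added edges (17,7,f); (17,20,a); (20,16,a); (20,16,f); result: nodes: 0:D, 5:D, 7:A, 9:A, 16:T, 17:A, 18:D, 19:A, 20:A edges: (7,0,f); (7,5,a); (9,7,a); (9,7,f); (17,7,f); (17,20,a); (19,17,a); (19,18,f); (20,16,a); (20,16,f)
step 2: rule r2; match: 0->17, 1->7, 2->0, 3->5, 4->20; deleted nodes 0, 7; deleted edges (7,0,f); (7,5,a); (9,7,a); (9,7,f); (17,7,f); (17,20,a); added nodes 21; added edges (17,5,f); (17,21,a); (21,20,a); (21,20,f); result: nodes: 5:D, 9:A, 16:T, 17:A, 18:D, 19:A, 20:A, 21:A edges: (17,5,f); (17,21,a); (19,17,a); (19,18,f); (20,16,a); (20,16,f); (21,20,a); (21,20,f)
final:
nodes: 5:D, 9:A, 16:T, 17:A, 18:D, 19:A, 20:A, 21:A
edges: (17,5,f); (17,21,a); (19,17,a); (19,18,f); (20,16,a); (20,16,f); (21,20,a); (21,20,f)


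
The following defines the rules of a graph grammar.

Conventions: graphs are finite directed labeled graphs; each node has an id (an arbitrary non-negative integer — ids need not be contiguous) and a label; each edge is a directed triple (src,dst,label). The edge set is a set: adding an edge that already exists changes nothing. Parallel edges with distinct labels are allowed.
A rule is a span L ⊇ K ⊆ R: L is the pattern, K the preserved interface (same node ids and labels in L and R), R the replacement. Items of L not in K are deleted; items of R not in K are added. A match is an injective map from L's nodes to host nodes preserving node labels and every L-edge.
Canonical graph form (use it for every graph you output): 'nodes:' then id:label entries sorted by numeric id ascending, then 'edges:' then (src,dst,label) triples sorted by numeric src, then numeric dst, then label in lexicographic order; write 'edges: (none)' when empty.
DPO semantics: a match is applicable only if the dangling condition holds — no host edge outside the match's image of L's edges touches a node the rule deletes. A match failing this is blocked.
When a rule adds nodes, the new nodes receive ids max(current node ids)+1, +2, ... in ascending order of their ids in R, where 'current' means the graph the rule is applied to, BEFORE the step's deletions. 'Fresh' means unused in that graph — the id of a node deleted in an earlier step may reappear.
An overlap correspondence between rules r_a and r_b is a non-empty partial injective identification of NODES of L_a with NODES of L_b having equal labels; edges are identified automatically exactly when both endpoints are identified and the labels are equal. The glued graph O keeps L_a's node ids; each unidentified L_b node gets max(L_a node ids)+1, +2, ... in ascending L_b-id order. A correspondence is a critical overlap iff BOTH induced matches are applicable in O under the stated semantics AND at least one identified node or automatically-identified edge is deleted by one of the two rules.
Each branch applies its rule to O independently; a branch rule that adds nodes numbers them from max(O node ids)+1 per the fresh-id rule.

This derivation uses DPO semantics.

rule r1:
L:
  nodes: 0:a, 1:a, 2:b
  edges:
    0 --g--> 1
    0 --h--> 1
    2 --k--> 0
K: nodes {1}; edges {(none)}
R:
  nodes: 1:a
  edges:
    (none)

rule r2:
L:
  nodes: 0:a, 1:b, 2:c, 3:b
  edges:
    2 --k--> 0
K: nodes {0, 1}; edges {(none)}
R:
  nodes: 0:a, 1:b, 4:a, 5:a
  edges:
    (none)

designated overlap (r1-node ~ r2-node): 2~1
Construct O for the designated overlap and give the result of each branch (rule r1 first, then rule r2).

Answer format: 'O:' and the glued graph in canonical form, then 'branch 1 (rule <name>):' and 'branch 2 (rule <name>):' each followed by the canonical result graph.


O:
nodes: 0:a, 1:a, 2:b, 3:a, 4:c, 5:b
edges: (0,1,g); (0,1,h); (2,0,k); (4,3,k)
branch 1 (rule r1):
nodes: 1:a, 3:a, 4:c, 5:b
edges: (4,3,k)
branch 2 (rule r2):
nodes: 0:a, 1:a, 2:b, 3:a, 6:a, 7:a
edges: (0,1,g); (0,1,h); (2,0,k)


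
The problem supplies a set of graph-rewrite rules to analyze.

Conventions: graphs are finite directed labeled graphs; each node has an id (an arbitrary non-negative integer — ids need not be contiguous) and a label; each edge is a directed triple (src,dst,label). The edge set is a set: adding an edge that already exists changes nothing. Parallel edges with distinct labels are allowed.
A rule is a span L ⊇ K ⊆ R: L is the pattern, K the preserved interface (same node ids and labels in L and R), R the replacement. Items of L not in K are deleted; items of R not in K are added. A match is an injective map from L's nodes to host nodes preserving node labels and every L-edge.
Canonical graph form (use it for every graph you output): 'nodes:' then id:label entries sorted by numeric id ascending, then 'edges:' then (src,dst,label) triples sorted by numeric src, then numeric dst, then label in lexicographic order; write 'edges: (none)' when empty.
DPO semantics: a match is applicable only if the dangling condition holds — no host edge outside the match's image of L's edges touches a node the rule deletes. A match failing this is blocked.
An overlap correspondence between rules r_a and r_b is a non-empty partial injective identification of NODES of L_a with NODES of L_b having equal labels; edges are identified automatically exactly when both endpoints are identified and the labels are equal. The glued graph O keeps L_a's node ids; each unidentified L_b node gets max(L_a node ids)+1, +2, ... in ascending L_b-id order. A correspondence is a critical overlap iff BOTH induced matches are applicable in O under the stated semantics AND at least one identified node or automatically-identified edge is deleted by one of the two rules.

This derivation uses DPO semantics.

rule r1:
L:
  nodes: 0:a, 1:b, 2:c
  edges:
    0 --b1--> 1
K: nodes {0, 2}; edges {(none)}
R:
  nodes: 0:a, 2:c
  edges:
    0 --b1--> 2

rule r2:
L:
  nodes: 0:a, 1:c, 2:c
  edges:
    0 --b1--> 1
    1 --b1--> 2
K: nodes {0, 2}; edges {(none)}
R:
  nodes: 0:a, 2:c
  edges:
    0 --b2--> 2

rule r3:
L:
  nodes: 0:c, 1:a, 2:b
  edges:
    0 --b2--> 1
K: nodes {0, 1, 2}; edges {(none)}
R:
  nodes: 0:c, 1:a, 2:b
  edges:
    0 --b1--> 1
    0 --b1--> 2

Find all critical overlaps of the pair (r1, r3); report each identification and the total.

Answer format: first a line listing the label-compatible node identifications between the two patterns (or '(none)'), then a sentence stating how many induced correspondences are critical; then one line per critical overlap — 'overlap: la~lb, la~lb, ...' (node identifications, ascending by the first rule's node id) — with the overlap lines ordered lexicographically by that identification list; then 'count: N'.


label-compatible node identifications between L(r1) and L(r3): 0~1, 1~2, 2~0
4 of the induced correspondences are critical overlaps of r1 and r3.
overlap: 0~1, 1~2
overlap: 0~1, 1~2, 2~0
overlap: 1~2
overlap: 1~2, 2~0
count: 4
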